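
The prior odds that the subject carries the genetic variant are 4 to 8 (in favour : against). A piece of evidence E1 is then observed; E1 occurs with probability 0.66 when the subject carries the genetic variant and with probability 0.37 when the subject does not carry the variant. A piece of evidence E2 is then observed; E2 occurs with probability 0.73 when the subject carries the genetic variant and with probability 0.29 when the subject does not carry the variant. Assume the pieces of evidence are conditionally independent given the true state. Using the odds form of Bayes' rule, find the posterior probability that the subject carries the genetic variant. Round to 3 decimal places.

Prior odds = 4/8 = 0.50000.
Likelihood ratio for E1 = 0.66/0.37 = 1.7838.
Likelihood ratio for E2 = 0.73/0.29 = 2.5172.
Posterior odds = prior odds × LR₁ × LR₂ = 2.2451.
Posterior probability = odds/(1+odds) = 2.2451/3.2451 = 0.692.

Posterior probability ≈ 0.692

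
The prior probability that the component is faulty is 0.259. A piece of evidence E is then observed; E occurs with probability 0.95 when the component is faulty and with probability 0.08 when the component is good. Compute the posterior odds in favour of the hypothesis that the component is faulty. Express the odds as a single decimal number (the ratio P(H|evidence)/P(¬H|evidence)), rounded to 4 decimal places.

Posterior odds ≈ 4.1506

Prior odds = 0.259/(1−0.259) = 0.34953.
Likelihood ratio for E = 0.95/0.08 = 11.875.
Posterior odds = prior odds × LR = 4.1506.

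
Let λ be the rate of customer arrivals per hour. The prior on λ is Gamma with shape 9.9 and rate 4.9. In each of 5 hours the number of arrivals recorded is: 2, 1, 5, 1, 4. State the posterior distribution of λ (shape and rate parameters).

Posterior: Gamma(shape=22.9, rate=9.9)

The Poisson likelihood adds the total count to the shape and the number of exposure periods to the rate. Here ∑xᵢ = 13 and n = 5, so shape 9.9→22.9 and rate 4.9→9.9.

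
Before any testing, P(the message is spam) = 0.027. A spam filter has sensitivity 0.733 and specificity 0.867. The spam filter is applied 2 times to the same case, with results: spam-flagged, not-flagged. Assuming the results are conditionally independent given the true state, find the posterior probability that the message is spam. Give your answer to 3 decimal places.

Let H be the event that the message is spam; start with P(H) = 0.027. P('spam-flagged'|H) = 0.733, P('spam-flagged'|¬H) = 0.133.
Update on result 1 ('spam-flagged'): P(H) ← 0.733·0.0270 / (0.733·0.0270 + 0.133·0.9730) = 0.019791/0.14920 = 0.1326.
Update on result 2 ('not-flagged'): P(H) ← 0.267·0.1326 / (0.267·0.1326 + 0.867·0.8674) = 0.035417/0.78741 = 0.0450.

Posterior P(H) ≈ 0.045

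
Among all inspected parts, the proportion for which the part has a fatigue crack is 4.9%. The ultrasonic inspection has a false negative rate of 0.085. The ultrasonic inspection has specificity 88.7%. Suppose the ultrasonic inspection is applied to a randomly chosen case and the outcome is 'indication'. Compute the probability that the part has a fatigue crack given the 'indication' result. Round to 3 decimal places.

P(H | E) ≈ 0.294

Let H be the event that the part has a fatigue crack. P(H) = 0.049, so P(¬H) = 0.951. With E the 'indication' result, P(E|H) = 0.915 and P(E|¬H) = 0.113.
P(E) = 0.915·0.049 + 0.113·0.951 = 0.044835 + 0.10746 = 0.15230.
By Bayes' theorem, P(H|E) = 0.044835 / 0.15230 = 0.294.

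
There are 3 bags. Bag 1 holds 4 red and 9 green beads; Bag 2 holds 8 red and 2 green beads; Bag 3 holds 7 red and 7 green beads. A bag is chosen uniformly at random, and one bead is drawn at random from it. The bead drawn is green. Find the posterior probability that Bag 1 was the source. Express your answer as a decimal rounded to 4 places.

P(green|Bag 1) = 0.6923; P(green|Bag 2) = 0.2; P(green|Bag 3) = 0.5.
Prior × likelihood for each source: 0.333333·0.6923=0.2308, 0.333333·0.2=0.06667, 0.333333·0.5=0.1667. Summing gives P(green) = 0.46410.
P(Bag 1 | green) = 0.2308 / 0.46410 = 0.4972.

Posterior probability ≈ 0.4972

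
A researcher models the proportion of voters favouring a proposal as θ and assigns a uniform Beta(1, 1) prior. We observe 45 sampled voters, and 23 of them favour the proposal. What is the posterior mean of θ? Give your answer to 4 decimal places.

Posterior mean ≈ 0.5106

The binomial likelihood is conjugate to the Beta prior: with 23 successes and 22 failures, the posterior is Beta(1+23, 1+22) = Beta(24, 23).
Posterior mean = α/(α+β) = 24/47 = 0.5106.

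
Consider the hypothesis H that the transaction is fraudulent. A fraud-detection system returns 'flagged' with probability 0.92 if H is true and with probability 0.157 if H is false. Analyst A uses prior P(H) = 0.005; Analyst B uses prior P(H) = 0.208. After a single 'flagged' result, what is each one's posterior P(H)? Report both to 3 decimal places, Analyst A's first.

Analyst A: 0.029; Analyst B: 0.606

The likelihood ratio for a 'flagged' result is 0.92/0.157 = 5.8599.
Analyst A: prior odds 0.005/0.995 = 0.0050251; posterior odds 0.029447; posterior probability 0.029.
Analyst B: prior odds 0.208/0.792 = 0.26263; posterior odds 1.5390; posterior probability 0.606.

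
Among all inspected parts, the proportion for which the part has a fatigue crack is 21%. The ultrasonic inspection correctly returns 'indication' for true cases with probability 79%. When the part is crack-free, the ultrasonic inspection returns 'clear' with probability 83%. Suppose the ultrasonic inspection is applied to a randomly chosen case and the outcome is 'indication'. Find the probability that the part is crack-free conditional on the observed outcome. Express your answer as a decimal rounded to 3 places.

Let H be the event that the part has a fatigue crack. P(H) = 0.21, so P(¬H) = 0.79. With E the 'indication' result, P(E|H) = 0.79 and P(E|¬H) = 0.17.
P(E) = 0.79·0.21 + 0.17·0.79 = 0.16590 + 0.13430 = 0.30020.
By Bayes' theorem, P(H|E) = 0.16590 / 0.30020 = 0.553. Hence P(¬H|E) = 1 − 0.553 = 0.447.

P(¬H | E) ≈ 0.447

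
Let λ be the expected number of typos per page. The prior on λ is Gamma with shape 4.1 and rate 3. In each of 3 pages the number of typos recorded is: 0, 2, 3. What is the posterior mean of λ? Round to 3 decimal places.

Posterior mean ≈ 1.517

The Poisson likelihood adds the total count to the shape and the number of exposure periods to the rate. Here ∑xᵢ = 5 and n = 3, so shape 4.1→9.1 and rate 3→6.
E[λ | data] = 9.1/6 = 1.517.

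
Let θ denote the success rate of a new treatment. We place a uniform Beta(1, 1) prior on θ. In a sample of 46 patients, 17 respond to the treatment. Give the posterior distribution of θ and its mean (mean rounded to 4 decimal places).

Observing 17 successes and 29 failures updates Beta(1, 1) by adding the success and failure counts to the two shape parameters: α = 1+17 = 18, β = 1+29 = 30.
Posterior mean = α/(α+β) = 18/48 = 0.3750.

Posterior: Beta(18, 30); mean ≈ 0.3750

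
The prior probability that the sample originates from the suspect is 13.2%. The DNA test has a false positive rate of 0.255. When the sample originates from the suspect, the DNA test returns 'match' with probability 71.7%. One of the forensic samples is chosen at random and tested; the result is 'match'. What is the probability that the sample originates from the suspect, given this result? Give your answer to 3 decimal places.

P(H | E) ≈ 0.300

Write H for 'the sample originates from the suspect'. Prior odds H:¬H = 0.132/0.868 = 0.15207. For the 'match' outcome, the likelihood ratio is 0.717/0.255 = 2.8118.
Posterior odds = 0.15207 × 2.8118 = 0.42760, so P(H|E) = 0.42760/(1+0.42760) = 0.300.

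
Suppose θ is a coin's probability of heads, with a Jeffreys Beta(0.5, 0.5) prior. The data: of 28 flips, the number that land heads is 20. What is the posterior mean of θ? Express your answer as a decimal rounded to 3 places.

Observing 20 successes and 8 failures updates Beta(0.5, 0.5) by adding the success and failure counts to the two shape parameters: α = 0.5+20 = 20.5, β = 0.5+8 = 8.5.
Posterior mean = α/(α+β) = 20.5/29 = 0.707.

Posterior mean ≈ 0.707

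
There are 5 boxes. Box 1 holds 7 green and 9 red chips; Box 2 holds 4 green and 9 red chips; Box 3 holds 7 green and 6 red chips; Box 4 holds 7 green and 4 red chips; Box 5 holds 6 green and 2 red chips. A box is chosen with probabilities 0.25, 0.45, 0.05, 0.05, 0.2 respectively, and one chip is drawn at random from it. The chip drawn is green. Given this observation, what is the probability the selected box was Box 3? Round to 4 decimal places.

P(green|Box 1) = 0.4375; P(green|Box 2) = 0.3077; P(green|Box 3) = 0.5385; P(green|Box 4) = 0.6364; P(green|Box 5) = 0.75.
Prior × likelihood for each source: 0.25·0.4375=0.1094, 0.45·0.3077=0.1385, 0.05·0.5385=0.02692, 0.05·0.6364=0.03182, 0.2·0.75=0.1500. Summing gives P(green) = 0.45658.
P(Box 3 | green) = 0.02692 / 0.45658 = 0.0590.

Posterior probability ≈ 0.0590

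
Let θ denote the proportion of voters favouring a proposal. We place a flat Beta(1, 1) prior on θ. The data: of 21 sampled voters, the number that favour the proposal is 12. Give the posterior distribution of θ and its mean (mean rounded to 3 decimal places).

Posterior: Beta(13, 10); mean ≈ 0.565

The binomial likelihood is conjugate to the Beta prior: with 12 successes and 9 failures, the posterior is Beta(1+12, 1+9) = Beta(13, 10).
E[θ | data] = 13/(13+10) = 0.565.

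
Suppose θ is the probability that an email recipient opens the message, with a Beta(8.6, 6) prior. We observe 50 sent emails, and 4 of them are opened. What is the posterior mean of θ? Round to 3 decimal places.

The binomial likelihood is conjugate to the Beta prior: with 4 successes and 46 failures, the posterior is Beta(8.6+4, 6+46) = Beta(12.6, 52).
Posterior mean = α/(α+β) = 12.6/64.6 = 0.195.

Posterior mean ≈ 0.195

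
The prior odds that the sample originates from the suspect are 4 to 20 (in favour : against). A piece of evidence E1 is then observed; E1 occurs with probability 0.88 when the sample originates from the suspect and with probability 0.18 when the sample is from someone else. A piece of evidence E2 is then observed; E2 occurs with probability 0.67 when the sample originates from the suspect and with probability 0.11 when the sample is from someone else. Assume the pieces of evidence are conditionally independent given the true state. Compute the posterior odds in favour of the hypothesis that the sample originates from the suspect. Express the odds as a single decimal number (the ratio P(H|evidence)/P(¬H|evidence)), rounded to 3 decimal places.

Prior odds = 4/20 = 0.20000.
Likelihood ratio for E1 = 0.88/0.18 = 4.8889.
Likelihood ratio for E2 = 0.67/0.11 = 6.0909.
Posterior odds = prior odds × LR₁ × LR₂ = 5.9556.

Posterior odds ≈ 5.956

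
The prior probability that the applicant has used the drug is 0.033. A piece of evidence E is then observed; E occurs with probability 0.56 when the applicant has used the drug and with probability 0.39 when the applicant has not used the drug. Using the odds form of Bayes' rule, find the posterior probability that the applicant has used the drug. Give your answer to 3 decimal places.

Prior odds = 0.033/(1−0.033) = 0.034126.
Likelihood ratio for E = 0.56/0.39 = 1.4359.
Posterior odds = prior odds × LR = 0.049002.
Posterior probability = odds/(1+odds) = 0.049002/1.0490 = 0.047.

Posterior probability ≈ 0.047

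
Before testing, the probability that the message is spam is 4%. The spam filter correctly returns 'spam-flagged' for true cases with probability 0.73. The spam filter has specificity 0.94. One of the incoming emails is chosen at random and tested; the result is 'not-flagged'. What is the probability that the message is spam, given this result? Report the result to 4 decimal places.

P(H | E) ≈ 0.0118

Let H be the event that the message is spam. P(H) = 0.04, so P(¬H) = 0.96. With E the 'not-flagged' result, P(E|H) = 0.27 and P(E|¬H) = 0.94.
P(E) = 0.27·0.04 + 0.94·0.96 = 0.010800 + 0.90240 = 0.91320.
By Bayes' theorem, P(H|E) = 0.010800 / 0.91320 = 0.0118.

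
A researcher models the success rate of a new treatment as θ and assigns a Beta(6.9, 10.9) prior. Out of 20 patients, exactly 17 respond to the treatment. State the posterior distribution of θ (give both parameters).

Observing 17 successes and 3 failures updates Beta(6.9, 10.9) by adding the success and failure counts to the two shape parameters: α = 6.9+17 = 23.9, β = 10.9+3 = 13.9.

Posterior: Beta(23.9, 13.9)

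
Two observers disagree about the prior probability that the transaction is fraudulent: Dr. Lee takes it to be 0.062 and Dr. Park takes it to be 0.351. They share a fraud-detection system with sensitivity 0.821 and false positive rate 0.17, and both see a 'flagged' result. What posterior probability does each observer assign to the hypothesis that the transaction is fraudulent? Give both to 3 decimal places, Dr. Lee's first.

Dr. Lee: 0.242; Dr. Park: 0.723

The likelihood ratio for a 'flagged' result is 0.821/0.17 = 4.8294.
Dr. Lee: prior odds 0.062/0.938 = 0.066098; posterior odds 0.31921; posterior probability 0.242.
Dr. Park: prior odds 0.351/0.649 = 0.54083; posterior odds 2.6119; posterior probability 0.723.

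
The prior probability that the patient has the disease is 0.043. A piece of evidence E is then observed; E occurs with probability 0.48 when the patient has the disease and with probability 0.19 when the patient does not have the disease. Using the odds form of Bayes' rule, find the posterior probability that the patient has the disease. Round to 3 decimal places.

Posterior probability ≈ 0.102

Prior odds = 0.043/(1−0.043) = 0.044932. In log-odds, ln(0.044932) = -3.1026.
Add log likelihood ratio: ln(2.5263) = 0.92676.
Posterior log-odds = -2.1758, so posterior odds = exp(-2.1758) = 0.11351. Converting, P(H|E) = 0.11351/1.1135 = 0.102.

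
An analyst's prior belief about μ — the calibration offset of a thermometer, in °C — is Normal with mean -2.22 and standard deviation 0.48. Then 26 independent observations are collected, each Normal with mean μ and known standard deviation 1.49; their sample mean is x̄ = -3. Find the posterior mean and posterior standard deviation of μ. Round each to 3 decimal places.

Prior precision 1/τ₀² = 1/0.48² = 4.34028; data precision n/σ² = 26/1.49² = 11.7112.
Posterior precision = 4.34028 + 11.7112 = 16.0515, giving posterior SD = 1/√16.0515 = 0.250.
Posterior mean = (4.34028·-2.22 + 11.7112·-3) / 16.0515 = -2.789.

Posterior mean ≈ -2.789; posterior SD ≈ 0.250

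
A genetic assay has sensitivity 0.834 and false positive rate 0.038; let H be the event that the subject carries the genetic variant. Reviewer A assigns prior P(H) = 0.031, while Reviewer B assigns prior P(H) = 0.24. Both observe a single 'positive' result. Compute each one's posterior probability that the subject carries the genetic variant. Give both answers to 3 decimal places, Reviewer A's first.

The likelihood ratio for a 'positive' result is 0.834/0.038 = 21.947.
Reviewer A: prior odds 0.031/0.969 = 0.031992; posterior odds 0.70213; posterior probability 0.413.
Reviewer B: prior odds 0.24/0.76 = 0.31579; posterior odds 6.9307; posterior probability 0.874.

Reviewer A: 0.413; Reviewer B: 0.874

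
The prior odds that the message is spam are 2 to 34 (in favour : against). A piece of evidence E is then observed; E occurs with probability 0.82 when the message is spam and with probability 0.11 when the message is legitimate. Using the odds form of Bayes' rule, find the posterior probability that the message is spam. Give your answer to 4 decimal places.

Posterior probability ≈ 0.3048

Prior odds = 2/34 = 0.058824. In log-odds, ln(0.058824) = -2.8332.
Add log likelihood ratio: ln(7.4545) = 2.0088.
Posterior log-odds = -0.82439, so posterior odds = exp(-0.82439) = 0.43850. Converting, P(H|E) = 0.43850/1.4385 = 0.3048.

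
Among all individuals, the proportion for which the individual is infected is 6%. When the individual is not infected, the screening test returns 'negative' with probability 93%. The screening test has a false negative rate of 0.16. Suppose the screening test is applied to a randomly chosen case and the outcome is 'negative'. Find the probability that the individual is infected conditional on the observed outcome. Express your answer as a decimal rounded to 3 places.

P(H | E) ≈ 0.011

Write H for 'the individual is infected'. Prior odds H:¬H = 0.06/0.94 = 0.063830. For the 'negative' outcome, the likelihood ratio is 0.16/0.93 = 0.17204.
Posterior odds = 0.063830 × 0.17204 = 0.010981, so P(H|E) = 0.010981/(1+0.010981) = 0.011.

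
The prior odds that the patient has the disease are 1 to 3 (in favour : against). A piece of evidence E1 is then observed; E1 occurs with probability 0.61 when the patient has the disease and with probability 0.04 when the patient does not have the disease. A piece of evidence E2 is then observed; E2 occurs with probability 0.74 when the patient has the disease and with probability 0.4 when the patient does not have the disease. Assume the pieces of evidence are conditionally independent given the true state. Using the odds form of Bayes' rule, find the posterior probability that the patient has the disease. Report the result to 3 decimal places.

Posterior probability ≈ 0.904

Prior odds = 1/3 = 0.33333.
Likelihood ratio for E1 = 0.61/0.04 = 15.250.
Likelihood ratio for E2 = 0.74/0.4 = 1.8500.
Posterior odds = prior odds × LR₁ × LR₂ = 9.4042.
Posterior probability = odds/(1+odds) = 9.4042/10.404 = 0.904.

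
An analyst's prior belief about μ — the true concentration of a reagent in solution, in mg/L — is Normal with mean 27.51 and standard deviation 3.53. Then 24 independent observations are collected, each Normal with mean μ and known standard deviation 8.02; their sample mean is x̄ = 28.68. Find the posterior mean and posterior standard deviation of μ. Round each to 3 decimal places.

Posterior mean ≈ 28.473; posterior SD ≈ 1.485

With known σ, the Normal prior is conjugate. Weight on the data is w = (n/σ²)/(n/σ² + 1/τ₀²) = 0.373132/(0.373132+0.0802510) = 0.82300.
Posterior mean = w·x̄ + (1−w)·μ₀ = 0.82300·28.68 + 0.17700·27.51 = 28.473. Posterior variance = 1/(0.373132+0.0802510) = 2.20564, so SD = 1.485.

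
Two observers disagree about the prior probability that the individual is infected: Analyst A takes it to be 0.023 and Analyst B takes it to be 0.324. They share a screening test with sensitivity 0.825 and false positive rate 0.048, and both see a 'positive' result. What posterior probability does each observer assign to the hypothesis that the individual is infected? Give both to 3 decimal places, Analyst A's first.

P('+'|H) = 0.825, P('+'|¬H) = 0.048.
Analyst A: numerator 0.825·0.023 = 0.018975; evidence = 0.018975+0.048·0.977 = 0.065871; posterior = 0.288.
Analyst B: numerator 0.825·0.324 = 0.26730; evidence = 0.26730+0.048·0.676 = 0.29975; posterior = 0.892.

Analyst A: 0.288; Analyst B: 0.892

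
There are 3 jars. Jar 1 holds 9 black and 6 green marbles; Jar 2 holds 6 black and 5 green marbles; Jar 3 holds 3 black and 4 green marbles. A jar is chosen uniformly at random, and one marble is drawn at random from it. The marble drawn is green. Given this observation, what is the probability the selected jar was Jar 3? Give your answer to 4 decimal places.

Posterior probability ≈ 0.4007

Tabulate prior·likelihood by source: [1] prior 0.333333, lik 0.4, product 0.1333; [2] prior 0.333333, lik 0.4545, product 0.1515; [3] prior 0.333333, lik 0.5714, product 0.1905.
Normalizing constant = 0.47532; the posterior for Jar 3 is its product over the sum, 0.1905/0.47532 = 0.4007.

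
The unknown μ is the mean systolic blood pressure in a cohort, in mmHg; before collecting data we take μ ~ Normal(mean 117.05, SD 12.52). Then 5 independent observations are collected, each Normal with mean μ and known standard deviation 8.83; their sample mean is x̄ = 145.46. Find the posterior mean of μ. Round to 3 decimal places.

With known σ, the Normal prior is conjugate. Weight on the data is w = (n/σ²)/(n/σ² + 1/τ₀²) = 0.0641281/(0.0641281+0.00637957) = 0.90952.
Posterior mean = w·x̄ + (1−w)·μ₀ = 0.90952·145.46 + 0.090480·117.05 = 142.889.

Posterior mean ≈ 142.889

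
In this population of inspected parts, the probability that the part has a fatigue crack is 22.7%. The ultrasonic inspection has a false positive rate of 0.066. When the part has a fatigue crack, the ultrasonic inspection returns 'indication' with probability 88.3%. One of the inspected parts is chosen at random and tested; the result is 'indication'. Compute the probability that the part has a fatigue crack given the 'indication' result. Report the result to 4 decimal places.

P(H | E) ≈ 0.7971

Write H for 'the part has a fatigue crack'. Prior odds H:¬H = 0.227/0.773 = 0.29366. For the 'indication' outcome, the likelihood ratio is 0.883/0.066 = 13.379.
Posterior odds = 0.29366 × 13.379 = 3.9288, so P(H|E) = 3.9288/(1+3.9288) = 0.7971.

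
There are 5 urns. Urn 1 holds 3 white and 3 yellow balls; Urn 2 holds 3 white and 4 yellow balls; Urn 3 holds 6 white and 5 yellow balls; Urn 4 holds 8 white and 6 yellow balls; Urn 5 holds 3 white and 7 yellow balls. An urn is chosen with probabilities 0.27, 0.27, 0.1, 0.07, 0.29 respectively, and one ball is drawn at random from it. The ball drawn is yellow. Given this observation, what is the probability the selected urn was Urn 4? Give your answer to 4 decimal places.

Posterior probability ≈ 0.0528

Tabulate prior·likelihood by source: [1] prior 0.27, lik 0.5, product 0.1350; [2] prior 0.27, lik 0.5714, product 0.1543; [3] prior 0.1, lik 0.4545, product 0.04545; [4] prior 0.07, lik 0.4286, product 0.03000; [5] prior 0.29, lik 0.7, product 0.2030.
Normalizing constant = 0.56774; the posterior for Urn 4 is its product over the sum, 0.03000/0.56774 = 0.0528.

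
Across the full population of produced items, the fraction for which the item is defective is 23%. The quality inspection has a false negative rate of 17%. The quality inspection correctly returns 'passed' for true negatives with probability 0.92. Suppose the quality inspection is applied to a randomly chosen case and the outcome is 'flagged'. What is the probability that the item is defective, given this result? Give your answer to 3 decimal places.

Write H for 'the item is defective'. Prior odds H:¬H = 0.23/0.77 = 0.29870. For the 'flagged' outcome, the likelihood ratio is 0.83/0.08 = 10.375.
Posterior odds = 0.29870 × 10.375 = 3.0990, so P(H|E) = 3.0990/(1+3.0990) = 0.756.

P(H | E) ≈ 0.756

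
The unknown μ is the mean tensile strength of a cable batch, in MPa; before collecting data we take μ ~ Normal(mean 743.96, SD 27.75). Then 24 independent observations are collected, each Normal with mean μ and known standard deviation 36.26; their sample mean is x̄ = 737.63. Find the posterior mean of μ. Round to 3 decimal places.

Posterior mean ≈ 738.050

Prior precision 1/τ₀² = 1/27.75² = 0.00129860; data precision n/σ² = 24/36.26² = 0.0182539.
Posterior precision = 0.00129860 + 0.0182539 = 0.0195525.
Posterior mean = (0.00129860·743.96 + 0.0182539·737.63) / 0.0195525 = 738.050.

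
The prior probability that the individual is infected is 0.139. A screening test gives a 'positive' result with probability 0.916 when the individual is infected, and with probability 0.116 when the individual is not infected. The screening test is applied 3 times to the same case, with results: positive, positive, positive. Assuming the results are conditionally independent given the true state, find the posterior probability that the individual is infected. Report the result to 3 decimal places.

With H the event that the individual is infected, the joint likelihood of the observed sequence is P(data|H) = 0.916·0.916·0.916 = 0.76858 and P(data|¬H) = 0.116·0.116·0.116 = 0.0015609.
Bayes: P(H|data) = 0.139·0.76858 / (0.139·0.76858 + 0.861·0.0015609) = 0.10683/0.10818 = 0.9876.

Posterior P(H) ≈ 0.988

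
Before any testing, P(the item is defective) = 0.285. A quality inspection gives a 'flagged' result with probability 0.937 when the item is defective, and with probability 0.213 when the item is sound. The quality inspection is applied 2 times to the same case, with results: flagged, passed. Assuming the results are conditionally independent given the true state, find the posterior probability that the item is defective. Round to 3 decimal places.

With H the event that the item is defective, the joint likelihood of the observed sequence is P(data|H) = 0.937·0.063 = 0.059031 and P(data|¬H) = 0.213·0.787 = 0.16763.
Bayes: P(H|data) = 0.285·0.059031 / (0.285·0.059031 + 0.715·0.16763) = 0.016824/0.13668 = 0.1231.

Posterior P(H) ≈ 0.123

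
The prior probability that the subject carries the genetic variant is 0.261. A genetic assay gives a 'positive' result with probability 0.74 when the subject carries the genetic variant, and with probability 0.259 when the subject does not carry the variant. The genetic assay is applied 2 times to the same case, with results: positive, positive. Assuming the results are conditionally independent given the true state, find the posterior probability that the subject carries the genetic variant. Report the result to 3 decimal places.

With H the event that the subject carries the genetic variant, the joint likelihood of the observed sequence is P(data|H) = 0.74·0.74 = 0.54760 and P(data|¬H) = 0.259·0.259 = 0.067081.
Bayes: P(H|data) = 0.261·0.54760 / (0.261·0.54760 + 0.739·0.067081) = 0.14292/0.19250 = 0.7425.

Posterior P(H) ≈ 0.742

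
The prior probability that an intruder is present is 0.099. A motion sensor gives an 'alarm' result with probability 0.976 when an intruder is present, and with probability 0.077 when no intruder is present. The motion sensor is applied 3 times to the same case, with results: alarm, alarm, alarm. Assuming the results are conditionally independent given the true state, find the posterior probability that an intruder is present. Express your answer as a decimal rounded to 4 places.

With H the event that an intruder is present, the joint likelihood of the observed sequence is P(data|H) = 0.976·0.976·0.976 = 0.92971 and P(data|¬H) = 0.077·0.077·0.077 = 0.00045653.
Bayes: P(H|data) = 0.099·0.92971 / (0.099·0.92971 + 0.901·0.00045653) = 0.092042/0.092453 = 0.9956.

Posterior P(H) ≈ 0.9956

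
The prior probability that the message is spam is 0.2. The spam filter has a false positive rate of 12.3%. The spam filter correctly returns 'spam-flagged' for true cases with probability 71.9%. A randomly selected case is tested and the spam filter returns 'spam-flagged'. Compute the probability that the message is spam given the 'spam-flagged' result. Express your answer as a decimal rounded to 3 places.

P(H | E) ≈ 0.594

Let H be the event that the message is spam. P(H) = 0.2, so P(¬H) = 0.8. With E the 'spam-flagged' result, P(E|H) = 0.719 and P(E|¬H) = 0.123.
P(E) = 0.719·0.2 + 0.123·0.8 = 0.14380 + 0.098400 = 0.24220.
By Bayes' theorem, P(H|E) = 0.14380 / 0.24220 = 0.594.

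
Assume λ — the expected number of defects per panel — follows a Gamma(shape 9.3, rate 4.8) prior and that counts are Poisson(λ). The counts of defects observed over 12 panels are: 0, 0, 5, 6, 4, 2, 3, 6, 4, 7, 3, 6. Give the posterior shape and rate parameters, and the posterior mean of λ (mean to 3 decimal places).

Posterior: Gamma(shape=55.3, rate=16.8); mean ≈ 3.292

The Poisson likelihood adds the total count to the shape and the number of exposure periods to the rate. Here ∑xᵢ = 46 and n = 12, so shape 9.3→55.3 and rate 4.8→16.8.
Posterior mean = shape/rate = 55.3/16.8 = 3.292.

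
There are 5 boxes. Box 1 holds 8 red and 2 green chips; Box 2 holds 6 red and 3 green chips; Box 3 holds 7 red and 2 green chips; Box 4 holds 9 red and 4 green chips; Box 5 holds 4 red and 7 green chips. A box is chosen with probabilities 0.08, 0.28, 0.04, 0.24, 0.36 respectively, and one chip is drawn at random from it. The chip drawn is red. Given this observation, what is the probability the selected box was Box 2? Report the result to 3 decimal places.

P(red|Box 1) = 0.8; P(red|Box 2) = 0.6667; P(red|Box 3) = 0.7778; P(red|Box 4) = 0.6923; P(red|Box 5) = 0.3636.
Prior × likelihood for each source: 0.08·0.8=0.06400, 0.28·0.6667=0.1867, 0.04·0.7778=0.03111, 0.24·0.6923=0.1662, 0.36·0.3636=0.1309. Summing gives P(red) = 0.57884.
P(Box 2 | red) = 0.1867 / 0.57884 = 0.322.

Posterior probability ≈ 0.322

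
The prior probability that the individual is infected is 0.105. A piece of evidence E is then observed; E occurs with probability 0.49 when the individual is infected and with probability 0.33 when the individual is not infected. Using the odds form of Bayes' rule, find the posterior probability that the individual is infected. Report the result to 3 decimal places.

Posterior probability ≈ 0.148

Prior odds = 0.105/(1−0.105) = 0.11732.
Likelihood ratio for E = 0.49/0.33 = 1.4848.
Posterior odds = prior odds × LR = 0.17420.
Posterior probability = odds/(1+odds) = 0.17420/1.1742 = 0.148.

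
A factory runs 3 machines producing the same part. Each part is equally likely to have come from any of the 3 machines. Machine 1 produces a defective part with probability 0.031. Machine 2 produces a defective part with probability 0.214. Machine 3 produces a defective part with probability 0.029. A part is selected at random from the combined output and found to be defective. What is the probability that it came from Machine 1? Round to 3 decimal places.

Tabulate prior·likelihood by source: [1] prior 0.333333, lik 0.031, product 0.01033; [2] prior 0.333333, lik 0.214, product 0.07133; [3] prior 0.333333, lik 0.029, product 0.009667.
Normalizing constant = 0.091333; the posterior for Machine 1 is its product over the sum, 0.01033/0.091333 = 0.113.

Posterior probability ≈ 0.113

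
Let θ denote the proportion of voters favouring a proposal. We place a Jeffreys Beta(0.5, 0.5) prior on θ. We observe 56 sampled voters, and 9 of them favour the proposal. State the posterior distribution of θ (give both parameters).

The binomial likelihood is conjugate to the Beta prior: with 9 successes and 47 failures, the posterior is Beta(0.5+9, 0.5+47) = Beta(9.5, 47.5).

Posterior: Beta(9.5, 47.5)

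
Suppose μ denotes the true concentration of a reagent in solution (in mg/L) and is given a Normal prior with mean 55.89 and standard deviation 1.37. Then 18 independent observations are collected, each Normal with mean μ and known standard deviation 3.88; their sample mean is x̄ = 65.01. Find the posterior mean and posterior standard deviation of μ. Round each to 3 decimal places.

With known σ, the Normal prior is conjugate. Weight on the data is w = (n/σ²)/(n/σ² + 1/τ₀²) = 1.19566/(1.19566+0.532793) = 0.69175.
Posterior mean = w·x̄ + (1−w)·μ₀ = 0.69175·65.01 + 0.30825·55.89 = 62.199. Posterior variance = 1/(1.19566+0.532793) = 0.578551, so SD = 0.761.

Posterior mean ≈ 62.199; posterior SD ≈ 0.761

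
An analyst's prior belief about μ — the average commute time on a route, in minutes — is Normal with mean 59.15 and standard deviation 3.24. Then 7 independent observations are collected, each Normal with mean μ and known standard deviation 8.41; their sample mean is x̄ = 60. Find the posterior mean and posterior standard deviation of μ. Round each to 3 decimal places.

Posterior mean ≈ 59.583; posterior SD ≈ 2.269

Prior precision 1/τ₀² = 1/3.24² = 0.0952599; data precision n/σ² = 7/8.41² = 0.0989706.
Posterior precision = 0.0952599 + 0.0989706 = 0.194230, giving posterior SD = 1/√0.194230 = 2.269.
Posterior mean = (0.0952599·59.15 + 0.0989706·60) / 0.194230 = 59.583.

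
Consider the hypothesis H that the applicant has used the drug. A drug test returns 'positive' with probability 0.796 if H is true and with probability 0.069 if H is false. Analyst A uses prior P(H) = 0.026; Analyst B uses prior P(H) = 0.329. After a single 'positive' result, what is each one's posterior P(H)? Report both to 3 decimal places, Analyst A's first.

The likelihood ratio for a 'positive' result is 0.796/0.069 = 11.536.
Analyst A: prior odds 0.026/0.974 = 0.026694; posterior odds 0.30795; posterior probability 0.235.
Analyst B: prior odds 0.329/0.671 = 0.49031; posterior odds 5.6564; posterior probability 0.850.

Analyst A: 0.235; Analyst B: 0.850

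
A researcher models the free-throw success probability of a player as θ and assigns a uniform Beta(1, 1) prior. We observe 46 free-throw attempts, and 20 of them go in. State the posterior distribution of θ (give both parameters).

Observing 20 successes and 26 failures updates Beta(1, 1) by adding the success and failure counts to the two shape parameters: α = 1+20 = 21, β = 1+26 = 27.

Posterior: Beta(21, 27)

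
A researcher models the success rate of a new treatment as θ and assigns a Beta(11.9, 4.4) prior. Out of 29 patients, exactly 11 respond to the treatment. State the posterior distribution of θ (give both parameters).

Posterior: Beta(22.9, 22.4)

Observing 11 successes and 18 failures updates Beta(11.9, 4.4) by adding the success and failure counts to the two shape parameters: α = 11.9+11 = 22.9, β = 4.4+18 = 22.4.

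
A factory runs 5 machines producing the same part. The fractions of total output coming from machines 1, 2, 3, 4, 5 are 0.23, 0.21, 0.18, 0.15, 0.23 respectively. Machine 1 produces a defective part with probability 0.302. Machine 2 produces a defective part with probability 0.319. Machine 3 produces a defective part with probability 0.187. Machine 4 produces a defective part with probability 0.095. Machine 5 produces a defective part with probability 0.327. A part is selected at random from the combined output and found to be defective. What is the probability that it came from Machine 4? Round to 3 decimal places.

Posterior probability ≈ 0.055

Tabulate prior·likelihood by source: [1] prior 0.23, lik 0.302, product 0.06946; [2] prior 0.21, lik 0.319, product 0.06699; [3] prior 0.18, lik 0.187, product 0.03366; [4] prior 0.15, lik 0.095, product 0.01425; [5] prior 0.23, lik 0.327, product 0.07521.
Normalizing constant = 0.25957; the posterior for Machine 4 is its product over the sum, 0.01425/0.25957 = 0.055.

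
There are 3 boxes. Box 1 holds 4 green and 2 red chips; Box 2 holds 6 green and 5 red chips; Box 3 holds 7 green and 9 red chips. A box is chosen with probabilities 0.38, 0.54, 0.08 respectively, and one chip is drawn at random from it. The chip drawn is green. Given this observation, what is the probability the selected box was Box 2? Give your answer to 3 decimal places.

Tabulate prior·likelihood by source: [1] prior 0.38, lik 0.6667, product 0.2533; [2] prior 0.54, lik 0.5455, product 0.2945; [3] prior 0.08, lik 0.4375, product 0.03500.
Normalizing constant = 0.58288; the posterior for Box 2 is its product over the sum, 0.2945/0.58288 = 0.505.

Posterior probability ≈ 0.505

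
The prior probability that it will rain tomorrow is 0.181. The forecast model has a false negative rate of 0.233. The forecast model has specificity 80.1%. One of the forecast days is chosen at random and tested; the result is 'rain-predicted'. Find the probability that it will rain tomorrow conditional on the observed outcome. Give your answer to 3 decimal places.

Let H be the event that it will rain tomorrow. P(H) = 0.181, so P(¬H) = 0.819. With E the 'rain-predicted' result, P(E|H) = 0.767 and P(E|¬H) = 0.199.
P(E) = 0.767·0.181 + 0.199·0.819 = 0.13883 + 0.16298 = 0.30181.
By Bayes' theorem, P(H|E) = 0.13883 / 0.30181 = 0.460.

P(H | E) ≈ 0.460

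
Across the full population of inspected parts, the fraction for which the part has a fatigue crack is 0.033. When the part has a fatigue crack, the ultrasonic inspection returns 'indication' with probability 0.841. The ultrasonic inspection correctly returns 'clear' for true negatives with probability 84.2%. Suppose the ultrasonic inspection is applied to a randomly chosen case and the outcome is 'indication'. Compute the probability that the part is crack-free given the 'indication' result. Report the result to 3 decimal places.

Write H for 'the part has a fatigue crack'. Prior odds H:¬H = 0.033/0.967 = 0.034126. For the 'indication' outcome, the likelihood ratio is 0.841/0.158 = 5.3228.
Posterior odds = 0.034126 × 5.3228 = 0.18165, so P(H|E) = 0.18165/(1+0.18165) = 0.154. Then P(¬H|E) = 1 − 0.154 = 0.846.

P(¬H | E) ≈ 0.846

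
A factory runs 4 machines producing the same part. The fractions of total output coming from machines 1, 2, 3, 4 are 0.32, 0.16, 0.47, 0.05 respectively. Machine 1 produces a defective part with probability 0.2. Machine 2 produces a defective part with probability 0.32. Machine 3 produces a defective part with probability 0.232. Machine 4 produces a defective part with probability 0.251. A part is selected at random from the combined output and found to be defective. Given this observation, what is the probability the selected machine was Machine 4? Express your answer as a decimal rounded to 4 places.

Posterior probability ≈ 0.0530

P(defective|M1) = 0.2; P(defective|M2) = 0.32; P(defective|M3) = 0.232; P(defective|M4) = 0.251.
Prior × likelihood for each source: 0.32·0.2=0.06400, 0.16·0.32=0.05120, 0.47·0.232=0.1090, 0.05·0.251=0.01255. Summing gives P(defective) = 0.23679.
P(Machine 4 | defective) = 0.01255 / 0.23679 = 0.0530.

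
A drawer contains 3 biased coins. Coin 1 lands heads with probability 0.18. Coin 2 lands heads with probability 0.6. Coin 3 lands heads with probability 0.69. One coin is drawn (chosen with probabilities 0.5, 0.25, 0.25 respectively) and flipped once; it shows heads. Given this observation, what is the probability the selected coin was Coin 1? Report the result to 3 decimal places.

Posterior probability ≈ 0.218

Tabulate prior·likelihood by source: [1] prior 0.5, lik 0.18, product 0.09000; [2] prior 0.25, lik 0.6, product 0.1500; [3] prior 0.25, lik 0.69, product 0.1725.
Normalizing constant = 0.41250; the posterior for Coin 1 is its product over the sum, 0.09000/0.41250 = 0.218.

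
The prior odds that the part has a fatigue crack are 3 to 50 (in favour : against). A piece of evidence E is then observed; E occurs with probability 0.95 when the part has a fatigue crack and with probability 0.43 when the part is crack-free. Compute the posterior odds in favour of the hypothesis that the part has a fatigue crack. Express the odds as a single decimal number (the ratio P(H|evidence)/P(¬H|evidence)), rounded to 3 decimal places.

Prior odds = 3/50 = 0.060000.
Likelihood ratio for E = 0.95/0.43 = 2.2093.
Posterior odds = prior odds × LR = 0.13256.

Posterior odds ≈ 0.133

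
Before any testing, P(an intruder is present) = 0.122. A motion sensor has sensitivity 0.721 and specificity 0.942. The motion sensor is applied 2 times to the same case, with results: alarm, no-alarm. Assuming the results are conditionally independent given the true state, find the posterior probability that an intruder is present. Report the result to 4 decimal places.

Posterior P(H) ≈ 0.3384

Let H be the event that an intruder is present; start with P(H) = 0.122. P('alarm'|H) = 0.721, P('alarm'|¬H) = 0.058.
Update on result 1 ('alarm'): P(H) ← 0.721·0.1220 / (0.721·0.1220 + 0.058·0.8780) = 0.087962/0.13889 = 0.6333.
Update on result 2 ('no-alarm'): P(H) ← 0.279·0.6333 / (0.279·0.6333 + 0.942·0.3667) = 0.17670/0.52210 = 0.3384.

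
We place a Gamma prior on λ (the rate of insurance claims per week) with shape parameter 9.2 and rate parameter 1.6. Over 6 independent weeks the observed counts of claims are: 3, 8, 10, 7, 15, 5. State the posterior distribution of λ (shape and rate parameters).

Posterior: Gamma(shape=57.2, rate=7.6)

Total count ∑xᵢ = 48 over n = 6 weeks.
Gamma is conjugate to the Poisson likelihood: posterior is Gamma(shape = 9.2+48 = 57.2, rate = 1.6+6 = 7.6).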